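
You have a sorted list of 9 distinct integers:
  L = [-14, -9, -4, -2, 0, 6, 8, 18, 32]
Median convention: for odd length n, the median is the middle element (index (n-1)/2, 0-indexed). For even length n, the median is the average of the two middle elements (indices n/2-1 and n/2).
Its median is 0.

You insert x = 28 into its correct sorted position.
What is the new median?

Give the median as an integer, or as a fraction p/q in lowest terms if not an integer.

Answer: 3

Derivation:
Old list (sorted, length 9): [-14, -9, -4, -2, 0, 6, 8, 18, 32]
Old median = 0
Insert x = 28
Old length odd (9). Middle was index 4 = 0.
New length even (10). New median = avg of two middle elements.
x = 28: 8 elements are < x, 1 elements are > x.
New sorted list: [-14, -9, -4, -2, 0, 6, 8, 18, 28, 32]
New median = 3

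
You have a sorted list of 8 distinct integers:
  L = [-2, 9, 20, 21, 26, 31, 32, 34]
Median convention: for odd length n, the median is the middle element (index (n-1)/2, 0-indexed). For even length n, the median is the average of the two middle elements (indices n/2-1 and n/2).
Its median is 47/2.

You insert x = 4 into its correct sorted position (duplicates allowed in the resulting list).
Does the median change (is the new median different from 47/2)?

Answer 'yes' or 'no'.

Old median = 47/2
Insert x = 4
New median = 21
Changed? yes

Answer: yes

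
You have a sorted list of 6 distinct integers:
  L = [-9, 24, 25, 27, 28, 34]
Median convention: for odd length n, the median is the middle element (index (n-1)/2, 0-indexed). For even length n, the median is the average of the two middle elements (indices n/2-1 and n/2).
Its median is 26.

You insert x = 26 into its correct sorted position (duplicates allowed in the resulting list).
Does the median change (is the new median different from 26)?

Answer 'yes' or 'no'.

Old median = 26
Insert x = 26
New median = 26
Changed? no

Answer: no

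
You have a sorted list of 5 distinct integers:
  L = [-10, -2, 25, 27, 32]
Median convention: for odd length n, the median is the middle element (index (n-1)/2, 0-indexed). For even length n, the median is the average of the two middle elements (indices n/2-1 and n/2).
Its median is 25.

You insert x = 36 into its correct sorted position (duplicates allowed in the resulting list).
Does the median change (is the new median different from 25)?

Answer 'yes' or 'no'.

Old median = 25
Insert x = 36
New median = 26
Changed? yes

Answer: yes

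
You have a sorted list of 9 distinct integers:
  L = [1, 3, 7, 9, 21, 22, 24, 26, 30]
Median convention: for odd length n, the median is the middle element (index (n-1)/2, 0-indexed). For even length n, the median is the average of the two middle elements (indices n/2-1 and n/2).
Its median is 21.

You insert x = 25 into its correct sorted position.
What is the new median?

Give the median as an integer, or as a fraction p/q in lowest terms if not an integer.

Old list (sorted, length 9): [1, 3, 7, 9, 21, 22, 24, 26, 30]
Old median = 21
Insert x = 25
Old length odd (9). Middle was index 4 = 21.
New length even (10). New median = avg of two middle elements.
x = 25: 7 elements are < x, 2 elements are > x.
New sorted list: [1, 3, 7, 9, 21, 22, 24, 25, 26, 30]
New median = 43/2

Answer: 43/2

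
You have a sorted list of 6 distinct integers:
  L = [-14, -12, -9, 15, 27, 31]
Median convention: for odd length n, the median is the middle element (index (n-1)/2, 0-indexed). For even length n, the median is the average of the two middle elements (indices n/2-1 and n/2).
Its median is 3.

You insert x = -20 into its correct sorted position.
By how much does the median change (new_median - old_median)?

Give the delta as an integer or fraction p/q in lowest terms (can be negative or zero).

Answer: -12

Derivation:
Old median = 3
After inserting x = -20: new sorted = [-20, -14, -12, -9, 15, 27, 31]
New median = -9
Delta = -9 - 3 = -12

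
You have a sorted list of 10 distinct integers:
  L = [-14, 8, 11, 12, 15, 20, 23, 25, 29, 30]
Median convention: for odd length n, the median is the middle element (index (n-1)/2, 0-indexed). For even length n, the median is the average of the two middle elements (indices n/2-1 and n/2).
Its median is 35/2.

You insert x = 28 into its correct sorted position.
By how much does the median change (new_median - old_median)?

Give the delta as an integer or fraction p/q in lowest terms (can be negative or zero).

Answer: 5/2

Derivation:
Old median = 35/2
After inserting x = 28: new sorted = [-14, 8, 11, 12, 15, 20, 23, 25, 28, 29, 30]
New median = 20
Delta = 20 - 35/2 = 5/2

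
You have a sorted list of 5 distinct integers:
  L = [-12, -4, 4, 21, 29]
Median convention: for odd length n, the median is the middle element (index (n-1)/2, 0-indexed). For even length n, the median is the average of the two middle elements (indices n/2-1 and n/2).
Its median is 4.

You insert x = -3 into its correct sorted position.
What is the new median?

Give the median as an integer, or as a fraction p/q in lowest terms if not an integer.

Answer: 1/2

Derivation:
Old list (sorted, length 5): [-12, -4, 4, 21, 29]
Old median = 4
Insert x = -3
Old length odd (5). Middle was index 2 = 4.
New length even (6). New median = avg of two middle elements.
x = -3: 2 elements are < x, 3 elements are > x.
New sorted list: [-12, -4, -3, 4, 21, 29]
New median = 1/2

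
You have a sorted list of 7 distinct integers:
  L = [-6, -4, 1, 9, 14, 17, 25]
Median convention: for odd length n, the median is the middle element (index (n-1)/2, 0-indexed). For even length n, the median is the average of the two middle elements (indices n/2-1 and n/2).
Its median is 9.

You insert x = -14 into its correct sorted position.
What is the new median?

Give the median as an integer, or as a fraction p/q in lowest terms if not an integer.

Old list (sorted, length 7): [-6, -4, 1, 9, 14, 17, 25]
Old median = 9
Insert x = -14
Old length odd (7). Middle was index 3 = 9.
New length even (8). New median = avg of two middle elements.
x = -14: 0 elements are < x, 7 elements are > x.
New sorted list: [-14, -6, -4, 1, 9, 14, 17, 25]
New median = 5

Answer: 5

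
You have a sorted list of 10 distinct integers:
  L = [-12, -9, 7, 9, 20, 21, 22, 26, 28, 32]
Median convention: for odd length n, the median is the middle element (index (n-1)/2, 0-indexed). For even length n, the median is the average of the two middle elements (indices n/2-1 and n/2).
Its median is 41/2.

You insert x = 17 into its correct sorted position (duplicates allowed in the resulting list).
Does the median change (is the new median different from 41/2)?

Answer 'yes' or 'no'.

Answer: yes

Derivation:
Old median = 41/2
Insert x = 17
New median = 20
Changed? yes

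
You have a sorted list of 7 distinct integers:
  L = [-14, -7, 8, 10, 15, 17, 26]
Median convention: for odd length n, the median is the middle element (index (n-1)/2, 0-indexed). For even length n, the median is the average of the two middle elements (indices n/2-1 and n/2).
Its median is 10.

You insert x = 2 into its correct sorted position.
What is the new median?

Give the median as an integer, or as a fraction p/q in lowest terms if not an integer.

Old list (sorted, length 7): [-14, -7, 8, 10, 15, 17, 26]
Old median = 10
Insert x = 2
Old length odd (7). Middle was index 3 = 10.
New length even (8). New median = avg of two middle elements.
x = 2: 2 elements are < x, 5 elements are > x.
New sorted list: [-14, -7, 2, 8, 10, 15, 17, 26]
New median = 9

Answer: 9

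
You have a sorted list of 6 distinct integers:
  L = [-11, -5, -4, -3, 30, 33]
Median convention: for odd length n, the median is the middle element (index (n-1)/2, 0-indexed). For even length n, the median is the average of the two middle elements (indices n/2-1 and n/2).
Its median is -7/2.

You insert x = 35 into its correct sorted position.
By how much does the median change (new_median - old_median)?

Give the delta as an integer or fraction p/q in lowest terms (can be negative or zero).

Answer: 1/2

Derivation:
Old median = -7/2
After inserting x = 35: new sorted = [-11, -5, -4, -3, 30, 33, 35]
New median = -3
Delta = -3 - -7/2 = 1/2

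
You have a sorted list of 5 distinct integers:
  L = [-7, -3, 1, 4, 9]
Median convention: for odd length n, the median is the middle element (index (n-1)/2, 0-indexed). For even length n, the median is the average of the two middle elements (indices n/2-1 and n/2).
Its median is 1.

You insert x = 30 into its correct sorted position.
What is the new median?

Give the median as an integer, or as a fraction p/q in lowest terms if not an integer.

Old list (sorted, length 5): [-7, -3, 1, 4, 9]
Old median = 1
Insert x = 30
Old length odd (5). Middle was index 2 = 1.
New length even (6). New median = avg of two middle elements.
x = 30: 5 elements are < x, 0 elements are > x.
New sorted list: [-7, -3, 1, 4, 9, 30]
New median = 5/2

Answer: 5/2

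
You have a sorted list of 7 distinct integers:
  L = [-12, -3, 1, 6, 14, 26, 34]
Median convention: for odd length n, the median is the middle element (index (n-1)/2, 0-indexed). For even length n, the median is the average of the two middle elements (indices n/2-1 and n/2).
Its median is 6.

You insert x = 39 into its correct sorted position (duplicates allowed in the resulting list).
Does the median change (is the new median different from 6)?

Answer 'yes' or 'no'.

Answer: yes

Derivation:
Old median = 6
Insert x = 39
New median = 10
Changed? yes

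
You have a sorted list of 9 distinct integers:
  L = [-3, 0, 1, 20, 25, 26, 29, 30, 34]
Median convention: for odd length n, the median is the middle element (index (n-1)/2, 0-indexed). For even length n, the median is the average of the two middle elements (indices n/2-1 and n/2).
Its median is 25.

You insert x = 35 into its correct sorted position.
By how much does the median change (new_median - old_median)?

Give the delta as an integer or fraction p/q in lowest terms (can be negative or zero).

Old median = 25
After inserting x = 35: new sorted = [-3, 0, 1, 20, 25, 26, 29, 30, 34, 35]
New median = 51/2
Delta = 51/2 - 25 = 1/2

Answer: 1/2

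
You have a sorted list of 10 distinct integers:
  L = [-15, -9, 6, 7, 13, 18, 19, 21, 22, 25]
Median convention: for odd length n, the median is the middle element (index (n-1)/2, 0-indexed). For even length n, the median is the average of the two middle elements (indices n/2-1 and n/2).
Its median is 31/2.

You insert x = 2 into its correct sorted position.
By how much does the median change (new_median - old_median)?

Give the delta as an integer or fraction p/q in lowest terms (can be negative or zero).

Answer: -5/2

Derivation:
Old median = 31/2
After inserting x = 2: new sorted = [-15, -9, 2, 6, 7, 13, 18, 19, 21, 22, 25]
New median = 13
Delta = 13 - 31/2 = -5/2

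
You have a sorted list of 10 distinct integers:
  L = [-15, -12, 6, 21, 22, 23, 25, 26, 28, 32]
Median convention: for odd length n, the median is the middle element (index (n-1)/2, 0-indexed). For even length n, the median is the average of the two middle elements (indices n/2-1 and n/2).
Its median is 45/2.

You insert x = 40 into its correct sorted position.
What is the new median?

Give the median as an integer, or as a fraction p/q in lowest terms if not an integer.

Old list (sorted, length 10): [-15, -12, 6, 21, 22, 23, 25, 26, 28, 32]
Old median = 45/2
Insert x = 40
Old length even (10). Middle pair: indices 4,5 = 22,23.
New length odd (11). New median = single middle element.
x = 40: 10 elements are < x, 0 elements are > x.
New sorted list: [-15, -12, 6, 21, 22, 23, 25, 26, 28, 32, 40]
New median = 23

Answer: 23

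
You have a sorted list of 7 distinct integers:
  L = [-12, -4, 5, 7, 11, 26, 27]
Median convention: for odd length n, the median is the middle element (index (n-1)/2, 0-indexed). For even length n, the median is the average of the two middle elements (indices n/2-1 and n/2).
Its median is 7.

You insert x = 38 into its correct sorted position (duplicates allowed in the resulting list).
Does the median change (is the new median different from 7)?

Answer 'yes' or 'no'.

Answer: yes

Derivation:
Old median = 7
Insert x = 38
New median = 9
Changed? yes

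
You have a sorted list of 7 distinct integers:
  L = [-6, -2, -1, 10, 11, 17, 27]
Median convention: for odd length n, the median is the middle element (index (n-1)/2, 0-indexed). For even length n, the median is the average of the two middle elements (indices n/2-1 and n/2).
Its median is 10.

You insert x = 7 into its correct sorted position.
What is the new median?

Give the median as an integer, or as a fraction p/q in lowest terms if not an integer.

Answer: 17/2

Derivation:
Old list (sorted, length 7): [-6, -2, -1, 10, 11, 17, 27]
Old median = 10
Insert x = 7
Old length odd (7). Middle was index 3 = 10.
New length even (8). New median = avg of two middle elements.
x = 7: 3 elements are < x, 4 elements are > x.
New sorted list: [-6, -2, -1, 7, 10, 11, 17, 27]
New median = 17/2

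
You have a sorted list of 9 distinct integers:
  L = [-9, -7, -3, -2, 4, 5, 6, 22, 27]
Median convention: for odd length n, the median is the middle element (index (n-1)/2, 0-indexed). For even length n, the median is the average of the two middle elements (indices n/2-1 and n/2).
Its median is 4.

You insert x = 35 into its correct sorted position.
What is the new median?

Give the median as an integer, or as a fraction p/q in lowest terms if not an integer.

Old list (sorted, length 9): [-9, -7, -3, -2, 4, 5, 6, 22, 27]
Old median = 4
Insert x = 35
Old length odd (9). Middle was index 4 = 4.
New length even (10). New median = avg of two middle elements.
x = 35: 9 elements are < x, 0 elements are > x.
New sorted list: [-9, -7, -3, -2, 4, 5, 6, 22, 27, 35]
New median = 9/2

Answer: 9/2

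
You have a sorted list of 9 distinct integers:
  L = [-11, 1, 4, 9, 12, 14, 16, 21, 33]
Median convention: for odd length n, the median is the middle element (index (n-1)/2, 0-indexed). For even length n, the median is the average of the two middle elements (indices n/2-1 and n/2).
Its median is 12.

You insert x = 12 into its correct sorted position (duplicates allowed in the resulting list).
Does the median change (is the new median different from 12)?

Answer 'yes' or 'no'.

Old median = 12
Insert x = 12
New median = 12
Changed? no

Answer: no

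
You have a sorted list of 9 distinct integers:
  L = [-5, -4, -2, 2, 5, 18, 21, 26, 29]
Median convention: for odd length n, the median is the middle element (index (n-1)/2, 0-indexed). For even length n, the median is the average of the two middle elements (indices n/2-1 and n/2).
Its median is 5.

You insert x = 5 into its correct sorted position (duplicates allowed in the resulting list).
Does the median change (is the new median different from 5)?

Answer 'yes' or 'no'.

Old median = 5
Insert x = 5
New median = 5
Changed? no

Answer: no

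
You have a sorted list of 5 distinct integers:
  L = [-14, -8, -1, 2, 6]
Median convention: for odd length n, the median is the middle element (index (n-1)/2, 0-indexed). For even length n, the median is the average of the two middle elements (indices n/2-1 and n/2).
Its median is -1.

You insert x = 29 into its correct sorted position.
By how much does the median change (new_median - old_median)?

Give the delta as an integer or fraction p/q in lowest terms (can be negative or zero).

Old median = -1
After inserting x = 29: new sorted = [-14, -8, -1, 2, 6, 29]
New median = 1/2
Delta = 1/2 - -1 = 3/2

Answer: 3/2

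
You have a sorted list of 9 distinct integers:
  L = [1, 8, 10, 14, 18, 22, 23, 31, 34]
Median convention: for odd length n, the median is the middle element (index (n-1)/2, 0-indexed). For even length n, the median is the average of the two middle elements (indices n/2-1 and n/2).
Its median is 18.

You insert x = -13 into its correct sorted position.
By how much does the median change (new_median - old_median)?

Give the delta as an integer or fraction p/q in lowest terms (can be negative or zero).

Answer: -2

Derivation:
Old median = 18
After inserting x = -13: new sorted = [-13, 1, 8, 10, 14, 18, 22, 23, 31, 34]
New median = 16
Delta = 16 - 18 = -2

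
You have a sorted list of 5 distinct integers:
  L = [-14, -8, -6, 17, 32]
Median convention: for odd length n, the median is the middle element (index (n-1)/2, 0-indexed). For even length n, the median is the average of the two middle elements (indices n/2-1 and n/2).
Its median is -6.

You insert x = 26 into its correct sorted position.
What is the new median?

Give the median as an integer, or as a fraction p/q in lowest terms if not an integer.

Answer: 11/2

Derivation:
Old list (sorted, length 5): [-14, -8, -6, 17, 32]
Old median = -6
Insert x = 26
Old length odd (5). Middle was index 2 = -6.
New length even (6). New median = avg of two middle elements.
x = 26: 4 elements are < x, 1 elements are > x.
New sorted list: [-14, -8, -6, 17, 26, 32]
New median = 11/2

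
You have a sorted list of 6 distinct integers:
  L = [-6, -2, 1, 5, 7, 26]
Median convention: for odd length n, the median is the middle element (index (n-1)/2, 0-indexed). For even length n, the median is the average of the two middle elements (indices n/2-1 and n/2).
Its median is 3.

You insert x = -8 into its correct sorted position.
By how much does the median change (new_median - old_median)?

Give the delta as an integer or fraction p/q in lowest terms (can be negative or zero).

Old median = 3
After inserting x = -8: new sorted = [-8, -6, -2, 1, 5, 7, 26]
New median = 1
Delta = 1 - 3 = -2

Answer: -2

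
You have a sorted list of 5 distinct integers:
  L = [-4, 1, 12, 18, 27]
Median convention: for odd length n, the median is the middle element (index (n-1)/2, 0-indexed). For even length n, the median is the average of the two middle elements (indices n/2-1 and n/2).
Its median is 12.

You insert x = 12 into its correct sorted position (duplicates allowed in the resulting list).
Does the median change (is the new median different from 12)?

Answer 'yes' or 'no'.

Old median = 12
Insert x = 12
New median = 12
Changed? no

Answer: no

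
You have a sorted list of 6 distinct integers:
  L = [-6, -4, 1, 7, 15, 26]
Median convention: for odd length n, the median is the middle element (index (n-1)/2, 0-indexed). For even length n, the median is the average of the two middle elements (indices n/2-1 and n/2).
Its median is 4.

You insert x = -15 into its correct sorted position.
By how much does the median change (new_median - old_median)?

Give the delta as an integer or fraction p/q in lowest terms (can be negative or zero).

Old median = 4
After inserting x = -15: new sorted = [-15, -6, -4, 1, 7, 15, 26]
New median = 1
Delta = 1 - 4 = -3

Answer: -3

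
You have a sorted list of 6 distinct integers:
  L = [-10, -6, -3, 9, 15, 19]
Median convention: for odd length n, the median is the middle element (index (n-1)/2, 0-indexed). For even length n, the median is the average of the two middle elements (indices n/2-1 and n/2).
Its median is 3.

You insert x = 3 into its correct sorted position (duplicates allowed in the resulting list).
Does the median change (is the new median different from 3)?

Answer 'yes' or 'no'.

Old median = 3
Insert x = 3
New median = 3
Changed? no

Answer: no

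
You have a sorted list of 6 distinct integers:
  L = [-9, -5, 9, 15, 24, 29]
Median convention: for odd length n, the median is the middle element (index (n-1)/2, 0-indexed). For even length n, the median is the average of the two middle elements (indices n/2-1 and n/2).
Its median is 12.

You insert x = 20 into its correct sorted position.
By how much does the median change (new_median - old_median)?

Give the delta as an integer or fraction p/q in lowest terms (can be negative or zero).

Answer: 3

Derivation:
Old median = 12
After inserting x = 20: new sorted = [-9, -5, 9, 15, 20, 24, 29]
New median = 15
Delta = 15 - 12 = 3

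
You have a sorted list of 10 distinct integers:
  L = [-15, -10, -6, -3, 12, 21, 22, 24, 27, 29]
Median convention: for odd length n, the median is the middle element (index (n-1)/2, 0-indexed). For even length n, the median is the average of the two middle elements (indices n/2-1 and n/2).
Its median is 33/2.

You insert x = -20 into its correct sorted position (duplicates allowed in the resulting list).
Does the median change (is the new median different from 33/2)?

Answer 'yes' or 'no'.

Old median = 33/2
Insert x = -20
New median = 12
Changed? yes

Answer: yes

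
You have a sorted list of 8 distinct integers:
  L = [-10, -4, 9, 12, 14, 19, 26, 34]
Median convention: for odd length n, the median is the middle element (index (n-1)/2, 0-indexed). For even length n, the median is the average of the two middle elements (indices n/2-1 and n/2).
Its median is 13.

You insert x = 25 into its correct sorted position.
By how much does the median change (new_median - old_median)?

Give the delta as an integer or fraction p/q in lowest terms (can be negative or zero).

Old median = 13
After inserting x = 25: new sorted = [-10, -4, 9, 12, 14, 19, 25, 26, 34]
New median = 14
Delta = 14 - 13 = 1

Answer: 1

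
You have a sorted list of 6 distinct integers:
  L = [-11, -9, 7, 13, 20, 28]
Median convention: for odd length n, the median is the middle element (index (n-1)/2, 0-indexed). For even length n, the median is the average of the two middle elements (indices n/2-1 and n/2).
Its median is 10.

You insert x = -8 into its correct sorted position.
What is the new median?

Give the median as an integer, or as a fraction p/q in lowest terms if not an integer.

Old list (sorted, length 6): [-11, -9, 7, 13, 20, 28]
Old median = 10
Insert x = -8
Old length even (6). Middle pair: indices 2,3 = 7,13.
New length odd (7). New median = single middle element.
x = -8: 2 elements are < x, 4 elements are > x.
New sorted list: [-11, -9, -8, 7, 13, 20, 28]
New median = 7

Answer: 7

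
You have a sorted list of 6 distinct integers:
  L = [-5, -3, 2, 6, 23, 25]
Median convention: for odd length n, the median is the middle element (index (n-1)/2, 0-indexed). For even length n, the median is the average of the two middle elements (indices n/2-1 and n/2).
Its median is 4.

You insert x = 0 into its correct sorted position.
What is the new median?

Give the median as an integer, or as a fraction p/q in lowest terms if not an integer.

Answer: 2

Derivation:
Old list (sorted, length 6): [-5, -3, 2, 6, 23, 25]
Old median = 4
Insert x = 0
Old length even (6). Middle pair: indices 2,3 = 2,6.
New length odd (7). New median = single middle element.
x = 0: 2 elements are < x, 4 elements are > x.
New sorted list: [-5, -3, 0, 2, 6, 23, 25]
New median = 2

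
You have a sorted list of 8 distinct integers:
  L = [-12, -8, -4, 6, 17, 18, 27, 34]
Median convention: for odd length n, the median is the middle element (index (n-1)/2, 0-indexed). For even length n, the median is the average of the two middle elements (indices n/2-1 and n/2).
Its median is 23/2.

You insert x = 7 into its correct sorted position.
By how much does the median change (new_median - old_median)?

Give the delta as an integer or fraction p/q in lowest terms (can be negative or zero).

Answer: -9/2

Derivation:
Old median = 23/2
After inserting x = 7: new sorted = [-12, -8, -4, 6, 7, 17, 18, 27, 34]
New median = 7
Delta = 7 - 23/2 = -9/2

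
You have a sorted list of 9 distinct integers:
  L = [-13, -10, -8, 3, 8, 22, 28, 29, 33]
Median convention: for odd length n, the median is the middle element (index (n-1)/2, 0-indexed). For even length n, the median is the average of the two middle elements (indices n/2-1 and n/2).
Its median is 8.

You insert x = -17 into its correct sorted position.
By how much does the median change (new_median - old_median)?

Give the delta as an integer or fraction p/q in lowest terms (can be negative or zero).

Answer: -5/2

Derivation:
Old median = 8
After inserting x = -17: new sorted = [-17, -13, -10, -8, 3, 8, 22, 28, 29, 33]
New median = 11/2
Delta = 11/2 - 8 = -5/2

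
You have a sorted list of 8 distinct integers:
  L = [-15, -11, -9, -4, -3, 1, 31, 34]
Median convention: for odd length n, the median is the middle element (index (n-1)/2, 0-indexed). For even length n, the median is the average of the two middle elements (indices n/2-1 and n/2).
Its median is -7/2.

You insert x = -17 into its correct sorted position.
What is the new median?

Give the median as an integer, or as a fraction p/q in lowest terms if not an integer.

Old list (sorted, length 8): [-15, -11, -9, -4, -3, 1, 31, 34]
Old median = -7/2
Insert x = -17
Old length even (8). Middle pair: indices 3,4 = -4,-3.
New length odd (9). New median = single middle element.
x = -17: 0 elements are < x, 8 elements are > x.
New sorted list: [-17, -15, -11, -9, -4, -3, 1, 31, 34]
New median = -4

Answer: -4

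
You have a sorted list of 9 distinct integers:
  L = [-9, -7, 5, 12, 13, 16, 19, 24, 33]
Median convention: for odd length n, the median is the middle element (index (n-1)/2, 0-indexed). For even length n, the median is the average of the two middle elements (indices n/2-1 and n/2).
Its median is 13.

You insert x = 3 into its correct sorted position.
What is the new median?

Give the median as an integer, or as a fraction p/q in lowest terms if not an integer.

Answer: 25/2

Derivation:
Old list (sorted, length 9): [-9, -7, 5, 12, 13, 16, 19, 24, 33]
Old median = 13
Insert x = 3
Old length odd (9). Middle was index 4 = 13.
New length even (10). New median = avg of two middle elements.
x = 3: 2 elements are < x, 7 elements are > x.
New sorted list: [-9, -7, 3, 5, 12, 13, 16, 19, 24, 33]
New median = 25/2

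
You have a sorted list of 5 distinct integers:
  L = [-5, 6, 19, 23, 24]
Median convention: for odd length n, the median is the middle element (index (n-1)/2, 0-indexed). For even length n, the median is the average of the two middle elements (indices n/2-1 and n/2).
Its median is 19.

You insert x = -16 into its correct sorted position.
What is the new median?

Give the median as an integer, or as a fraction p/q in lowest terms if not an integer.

Answer: 25/2

Derivation:
Old list (sorted, length 5): [-5, 6, 19, 23, 24]
Old median = 19
Insert x = -16
Old length odd (5). Middle was index 2 = 19.
New length even (6). New median = avg of two middle elements.
x = -16: 0 elements are < x, 5 elements are > x.
New sorted list: [-16, -5, 6, 19, 23, 24]
New median = 25/2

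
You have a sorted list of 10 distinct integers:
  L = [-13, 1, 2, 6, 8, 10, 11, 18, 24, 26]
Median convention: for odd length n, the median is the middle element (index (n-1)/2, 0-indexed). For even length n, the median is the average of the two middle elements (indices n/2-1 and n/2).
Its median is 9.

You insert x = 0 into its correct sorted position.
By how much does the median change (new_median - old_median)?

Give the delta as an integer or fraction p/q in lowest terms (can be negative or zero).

Old median = 9
After inserting x = 0: new sorted = [-13, 0, 1, 2, 6, 8, 10, 11, 18, 24, 26]
New median = 8
Delta = 8 - 9 = -1

Answer: -1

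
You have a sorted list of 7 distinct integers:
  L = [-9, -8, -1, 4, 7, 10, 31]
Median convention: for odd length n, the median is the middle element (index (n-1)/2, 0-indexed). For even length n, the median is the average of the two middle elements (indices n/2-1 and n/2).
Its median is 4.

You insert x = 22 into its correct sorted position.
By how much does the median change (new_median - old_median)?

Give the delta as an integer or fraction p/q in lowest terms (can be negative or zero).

Old median = 4
After inserting x = 22: new sorted = [-9, -8, -1, 4, 7, 10, 22, 31]
New median = 11/2
Delta = 11/2 - 4 = 3/2

Answer: 3/2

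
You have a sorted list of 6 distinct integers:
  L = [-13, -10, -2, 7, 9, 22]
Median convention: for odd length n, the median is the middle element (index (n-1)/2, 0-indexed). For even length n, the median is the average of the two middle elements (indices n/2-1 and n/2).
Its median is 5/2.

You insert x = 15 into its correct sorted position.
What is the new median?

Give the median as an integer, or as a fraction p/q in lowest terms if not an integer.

Old list (sorted, length 6): [-13, -10, -2, 7, 9, 22]
Old median = 5/2
Insert x = 15
Old length even (6). Middle pair: indices 2,3 = -2,7.
New length odd (7). New median = single middle element.
x = 15: 5 elements are < x, 1 elements are > x.
New sorted list: [-13, -10, -2, 7, 9, 15, 22]
New median = 7

Answer: 7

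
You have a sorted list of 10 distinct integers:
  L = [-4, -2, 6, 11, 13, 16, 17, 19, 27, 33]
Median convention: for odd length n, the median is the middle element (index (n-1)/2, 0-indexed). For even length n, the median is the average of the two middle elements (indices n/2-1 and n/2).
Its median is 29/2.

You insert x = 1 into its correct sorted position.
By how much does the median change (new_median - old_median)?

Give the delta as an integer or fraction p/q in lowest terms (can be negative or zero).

Answer: -3/2

Derivation:
Old median = 29/2
After inserting x = 1: new sorted = [-4, -2, 1, 6, 11, 13, 16, 17, 19, 27, 33]
New median = 13
Delta = 13 - 29/2 = -3/2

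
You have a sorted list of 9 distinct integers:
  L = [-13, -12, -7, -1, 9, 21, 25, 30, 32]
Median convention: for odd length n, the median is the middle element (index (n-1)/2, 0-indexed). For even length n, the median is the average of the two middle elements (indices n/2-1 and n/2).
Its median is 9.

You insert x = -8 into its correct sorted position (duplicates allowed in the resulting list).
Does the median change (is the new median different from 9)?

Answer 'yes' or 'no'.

Old median = 9
Insert x = -8
New median = 4
Changed? yes

Answer: yes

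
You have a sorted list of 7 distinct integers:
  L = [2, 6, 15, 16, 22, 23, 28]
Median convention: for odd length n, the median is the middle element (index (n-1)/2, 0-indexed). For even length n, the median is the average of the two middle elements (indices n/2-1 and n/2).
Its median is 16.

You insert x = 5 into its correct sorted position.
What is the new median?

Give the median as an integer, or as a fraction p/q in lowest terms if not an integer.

Old list (sorted, length 7): [2, 6, 15, 16, 22, 23, 28]
Old median = 16
Insert x = 5
Old length odd (7). Middle was index 3 = 16.
New length even (8). New median = avg of two middle elements.
x = 5: 1 elements are < x, 6 elements are > x.
New sorted list: [2, 5, 6, 15, 16, 22, 23, 28]
New median = 31/2

Answer: 31/2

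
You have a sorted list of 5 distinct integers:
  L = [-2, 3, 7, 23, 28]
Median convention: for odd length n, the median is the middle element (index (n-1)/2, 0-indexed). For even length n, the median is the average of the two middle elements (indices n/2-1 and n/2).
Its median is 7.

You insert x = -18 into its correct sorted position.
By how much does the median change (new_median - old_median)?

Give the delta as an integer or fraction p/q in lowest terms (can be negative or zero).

Old median = 7
After inserting x = -18: new sorted = [-18, -2, 3, 7, 23, 28]
New median = 5
Delta = 5 - 7 = -2

Answer: -2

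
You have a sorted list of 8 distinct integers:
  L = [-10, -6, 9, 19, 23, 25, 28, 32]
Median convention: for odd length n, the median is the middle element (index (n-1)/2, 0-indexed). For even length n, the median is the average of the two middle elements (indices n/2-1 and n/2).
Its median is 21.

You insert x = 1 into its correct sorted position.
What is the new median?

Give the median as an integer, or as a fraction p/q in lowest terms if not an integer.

Old list (sorted, length 8): [-10, -6, 9, 19, 23, 25, 28, 32]
Old median = 21
Insert x = 1
Old length even (8). Middle pair: indices 3,4 = 19,23.
New length odd (9). New median = single middle element.
x = 1: 2 elements are < x, 6 elements are > x.
New sorted list: [-10, -6, 1, 9, 19, 23, 25, 28, 32]
New median = 19

Answer: 19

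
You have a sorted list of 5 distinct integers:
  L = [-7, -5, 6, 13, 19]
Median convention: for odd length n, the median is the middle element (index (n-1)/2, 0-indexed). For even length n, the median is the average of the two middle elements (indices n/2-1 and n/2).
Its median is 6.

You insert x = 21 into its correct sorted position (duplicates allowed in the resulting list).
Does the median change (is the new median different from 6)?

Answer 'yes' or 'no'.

Answer: yes

Derivation:
Old median = 6
Insert x = 21
New median = 19/2
Changed? yes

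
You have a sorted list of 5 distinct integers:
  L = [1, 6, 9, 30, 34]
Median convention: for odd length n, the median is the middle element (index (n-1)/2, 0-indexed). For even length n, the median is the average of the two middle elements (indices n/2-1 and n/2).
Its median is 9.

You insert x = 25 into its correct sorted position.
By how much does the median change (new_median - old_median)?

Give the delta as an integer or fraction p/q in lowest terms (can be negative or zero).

Old median = 9
After inserting x = 25: new sorted = [1, 6, 9, 25, 30, 34]
New median = 17
Delta = 17 - 9 = 8

Answer: 8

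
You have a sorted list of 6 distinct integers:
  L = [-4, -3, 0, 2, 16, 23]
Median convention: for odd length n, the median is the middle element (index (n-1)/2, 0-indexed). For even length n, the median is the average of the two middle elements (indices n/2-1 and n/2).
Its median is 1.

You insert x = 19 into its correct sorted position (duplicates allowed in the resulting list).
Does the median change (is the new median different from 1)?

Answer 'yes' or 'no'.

Answer: yes

Derivation:
Old median = 1
Insert x = 19
New median = 2
Changed? yes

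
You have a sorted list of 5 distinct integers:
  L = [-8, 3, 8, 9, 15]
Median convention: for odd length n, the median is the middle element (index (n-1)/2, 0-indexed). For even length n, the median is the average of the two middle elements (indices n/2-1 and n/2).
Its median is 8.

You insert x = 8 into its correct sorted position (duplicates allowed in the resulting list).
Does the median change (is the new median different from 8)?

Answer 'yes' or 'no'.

Old median = 8
Insert x = 8
New median = 8
Changed? no

Answer: no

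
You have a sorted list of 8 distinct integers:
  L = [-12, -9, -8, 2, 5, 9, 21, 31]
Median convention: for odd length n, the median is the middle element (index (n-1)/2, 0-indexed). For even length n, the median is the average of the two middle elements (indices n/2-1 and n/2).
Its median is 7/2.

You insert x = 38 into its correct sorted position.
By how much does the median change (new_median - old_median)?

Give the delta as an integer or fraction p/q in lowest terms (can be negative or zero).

Old median = 7/2
After inserting x = 38: new sorted = [-12, -9, -8, 2, 5, 9, 21, 31, 38]
New median = 5
Delta = 5 - 7/2 = 3/2

Answer: 3/2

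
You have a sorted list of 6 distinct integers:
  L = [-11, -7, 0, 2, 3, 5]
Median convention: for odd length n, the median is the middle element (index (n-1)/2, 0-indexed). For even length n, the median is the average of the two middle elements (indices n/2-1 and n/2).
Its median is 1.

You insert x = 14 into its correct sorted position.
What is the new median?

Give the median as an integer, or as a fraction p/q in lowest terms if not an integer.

Old list (sorted, length 6): [-11, -7, 0, 2, 3, 5]
Old median = 1
Insert x = 14
Old length even (6). Middle pair: indices 2,3 = 0,2.
New length odd (7). New median = single middle element.
x = 14: 6 elements are < x, 0 elements are > x.
New sorted list: [-11, -7, 0, 2, 3, 5, 14]
New median = 2

Answer: 2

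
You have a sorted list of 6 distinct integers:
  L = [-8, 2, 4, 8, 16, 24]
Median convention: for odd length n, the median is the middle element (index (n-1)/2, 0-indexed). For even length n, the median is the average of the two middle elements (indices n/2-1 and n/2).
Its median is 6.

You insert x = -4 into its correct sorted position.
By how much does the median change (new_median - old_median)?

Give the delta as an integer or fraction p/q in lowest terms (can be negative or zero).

Old median = 6
After inserting x = -4: new sorted = [-8, -4, 2, 4, 8, 16, 24]
New median = 4
Delta = 4 - 6 = -2

Answer: -2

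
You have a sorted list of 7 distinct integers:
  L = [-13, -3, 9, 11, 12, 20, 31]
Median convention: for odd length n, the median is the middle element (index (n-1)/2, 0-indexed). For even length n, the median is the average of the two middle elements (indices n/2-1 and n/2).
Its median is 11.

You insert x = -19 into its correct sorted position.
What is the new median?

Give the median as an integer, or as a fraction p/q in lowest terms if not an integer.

Old list (sorted, length 7): [-13, -3, 9, 11, 12, 20, 31]
Old median = 11
Insert x = -19
Old length odd (7). Middle was index 3 = 11.
New length even (8). New median = avg of two middle elements.
x = -19: 0 elements are < x, 7 elements are > x.
New sorted list: [-19, -13, -3, 9, 11, 12, 20, 31]
New median = 10

Answer: 10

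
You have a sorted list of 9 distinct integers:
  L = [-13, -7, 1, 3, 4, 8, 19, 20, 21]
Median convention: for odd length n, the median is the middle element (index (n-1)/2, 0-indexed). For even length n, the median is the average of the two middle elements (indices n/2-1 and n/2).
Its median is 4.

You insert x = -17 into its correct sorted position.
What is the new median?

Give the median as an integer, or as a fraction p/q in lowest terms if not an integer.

Answer: 7/2

Derivation:
Old list (sorted, length 9): [-13, -7, 1, 3, 4, 8, 19, 20, 21]
Old median = 4
Insert x = -17
Old length odd (9). Middle was index 4 = 4.
New length even (10). New median = avg of two middle elements.
x = -17: 0 elements are < x, 9 elements are > x.
New sorted list: [-17, -13, -7, 1, 3, 4, 8, 19, 20, 21]
New median = 7/2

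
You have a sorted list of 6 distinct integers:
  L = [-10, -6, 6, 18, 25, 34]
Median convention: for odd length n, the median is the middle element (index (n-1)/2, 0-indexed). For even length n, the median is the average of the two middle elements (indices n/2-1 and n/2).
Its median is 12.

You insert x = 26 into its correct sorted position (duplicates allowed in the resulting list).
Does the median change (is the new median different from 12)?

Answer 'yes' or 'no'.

Answer: yes

Derivation:
Old median = 12
Insert x = 26
New median = 18
Changed? yes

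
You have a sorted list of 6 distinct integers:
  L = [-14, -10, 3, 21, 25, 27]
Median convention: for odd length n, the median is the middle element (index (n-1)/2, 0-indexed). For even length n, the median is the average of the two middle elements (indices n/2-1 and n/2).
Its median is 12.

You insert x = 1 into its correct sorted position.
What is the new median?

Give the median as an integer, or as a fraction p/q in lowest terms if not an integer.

Answer: 3

Derivation:
Old list (sorted, length 6): [-14, -10, 3, 21, 25, 27]
Old median = 12
Insert x = 1
Old length even (6). Middle pair: indices 2,3 = 3,21.
New length odd (7). New median = single middle element.
x = 1: 2 elements are < x, 4 elements are > x.
New sorted list: [-14, -10, 1, 3, 21, 25, 27]
New median = 3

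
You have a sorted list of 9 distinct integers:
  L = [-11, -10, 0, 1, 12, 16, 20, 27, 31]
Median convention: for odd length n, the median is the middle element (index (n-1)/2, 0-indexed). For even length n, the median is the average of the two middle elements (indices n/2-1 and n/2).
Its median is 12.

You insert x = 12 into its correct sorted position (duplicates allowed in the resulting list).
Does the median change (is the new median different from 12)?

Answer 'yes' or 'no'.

Old median = 12
Insert x = 12
New median = 12
Changed? no

Answer: no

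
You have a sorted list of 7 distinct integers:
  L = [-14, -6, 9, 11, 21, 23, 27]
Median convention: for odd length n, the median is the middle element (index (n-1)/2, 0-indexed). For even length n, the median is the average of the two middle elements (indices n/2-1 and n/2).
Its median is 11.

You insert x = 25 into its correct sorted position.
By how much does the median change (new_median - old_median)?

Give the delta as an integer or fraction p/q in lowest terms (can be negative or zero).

Old median = 11
After inserting x = 25: new sorted = [-14, -6, 9, 11, 21, 23, 25, 27]
New median = 16
Delta = 16 - 11 = 5

Answer: 5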